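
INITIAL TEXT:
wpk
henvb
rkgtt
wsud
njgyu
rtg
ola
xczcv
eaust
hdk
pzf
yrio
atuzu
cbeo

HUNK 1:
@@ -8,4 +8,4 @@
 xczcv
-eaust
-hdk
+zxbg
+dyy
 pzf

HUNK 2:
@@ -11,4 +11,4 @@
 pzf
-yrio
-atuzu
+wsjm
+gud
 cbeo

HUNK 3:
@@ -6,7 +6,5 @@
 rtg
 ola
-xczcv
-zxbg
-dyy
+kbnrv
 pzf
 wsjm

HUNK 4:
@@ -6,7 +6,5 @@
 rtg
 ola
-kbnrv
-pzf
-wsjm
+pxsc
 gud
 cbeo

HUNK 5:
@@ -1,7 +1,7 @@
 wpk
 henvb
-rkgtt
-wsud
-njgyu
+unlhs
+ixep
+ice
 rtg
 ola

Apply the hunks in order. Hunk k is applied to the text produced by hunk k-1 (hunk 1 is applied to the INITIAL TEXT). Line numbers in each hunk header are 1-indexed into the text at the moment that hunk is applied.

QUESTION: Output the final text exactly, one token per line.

Answer: wpk
henvb
unlhs
ixep
ice
rtg
ola
pxsc
gud
cbeo

Derivation:
Hunk 1: at line 8 remove [eaust,hdk] add [zxbg,dyy] -> 14 lines: wpk henvb rkgtt wsud njgyu rtg ola xczcv zxbg dyy pzf yrio atuzu cbeo
Hunk 2: at line 11 remove [yrio,atuzu] add [wsjm,gud] -> 14 lines: wpk henvb rkgtt wsud njgyu rtg ola xczcv zxbg dyy pzf wsjm gud cbeo
Hunk 3: at line 6 remove [xczcv,zxbg,dyy] add [kbnrv] -> 12 lines: wpk henvb rkgtt wsud njgyu rtg ola kbnrv pzf wsjm gud cbeo
Hunk 4: at line 6 remove [kbnrv,pzf,wsjm] add [pxsc] -> 10 lines: wpk henvb rkgtt wsud njgyu rtg ola pxsc gud cbeo
Hunk 5: at line 1 remove [rkgtt,wsud,njgyu] add [unlhs,ixep,ice] -> 10 lines: wpk henvb unlhs ixep ice rtg ola pxsc gud cbeo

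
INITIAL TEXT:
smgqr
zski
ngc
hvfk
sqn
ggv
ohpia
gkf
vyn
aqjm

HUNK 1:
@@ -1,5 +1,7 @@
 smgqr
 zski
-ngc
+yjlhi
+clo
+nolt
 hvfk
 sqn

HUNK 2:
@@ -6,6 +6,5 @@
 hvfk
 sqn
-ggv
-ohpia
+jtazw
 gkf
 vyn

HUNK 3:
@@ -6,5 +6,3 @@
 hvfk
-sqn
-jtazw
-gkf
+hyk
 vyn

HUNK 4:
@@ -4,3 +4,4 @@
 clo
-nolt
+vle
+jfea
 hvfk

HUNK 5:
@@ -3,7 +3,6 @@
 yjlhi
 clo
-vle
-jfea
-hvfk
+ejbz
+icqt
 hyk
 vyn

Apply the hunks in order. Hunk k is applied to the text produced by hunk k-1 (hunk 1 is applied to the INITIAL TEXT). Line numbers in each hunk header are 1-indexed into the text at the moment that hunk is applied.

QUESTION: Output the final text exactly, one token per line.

Answer: smgqr
zski
yjlhi
clo
ejbz
icqt
hyk
vyn
aqjm

Derivation:
Hunk 1: at line 1 remove [ngc] add [yjlhi,clo,nolt] -> 12 lines: smgqr zski yjlhi clo nolt hvfk sqn ggv ohpia gkf vyn aqjm
Hunk 2: at line 6 remove [ggv,ohpia] add [jtazw] -> 11 lines: smgqr zski yjlhi clo nolt hvfk sqn jtazw gkf vyn aqjm
Hunk 3: at line 6 remove [sqn,jtazw,gkf] add [hyk] -> 9 lines: smgqr zski yjlhi clo nolt hvfk hyk vyn aqjm
Hunk 4: at line 4 remove [nolt] add [vle,jfea] -> 10 lines: smgqr zski yjlhi clo vle jfea hvfk hyk vyn aqjm
Hunk 5: at line 3 remove [vle,jfea,hvfk] add [ejbz,icqt] -> 9 lines: smgqr zski yjlhi clo ejbz icqt hyk vyn aqjm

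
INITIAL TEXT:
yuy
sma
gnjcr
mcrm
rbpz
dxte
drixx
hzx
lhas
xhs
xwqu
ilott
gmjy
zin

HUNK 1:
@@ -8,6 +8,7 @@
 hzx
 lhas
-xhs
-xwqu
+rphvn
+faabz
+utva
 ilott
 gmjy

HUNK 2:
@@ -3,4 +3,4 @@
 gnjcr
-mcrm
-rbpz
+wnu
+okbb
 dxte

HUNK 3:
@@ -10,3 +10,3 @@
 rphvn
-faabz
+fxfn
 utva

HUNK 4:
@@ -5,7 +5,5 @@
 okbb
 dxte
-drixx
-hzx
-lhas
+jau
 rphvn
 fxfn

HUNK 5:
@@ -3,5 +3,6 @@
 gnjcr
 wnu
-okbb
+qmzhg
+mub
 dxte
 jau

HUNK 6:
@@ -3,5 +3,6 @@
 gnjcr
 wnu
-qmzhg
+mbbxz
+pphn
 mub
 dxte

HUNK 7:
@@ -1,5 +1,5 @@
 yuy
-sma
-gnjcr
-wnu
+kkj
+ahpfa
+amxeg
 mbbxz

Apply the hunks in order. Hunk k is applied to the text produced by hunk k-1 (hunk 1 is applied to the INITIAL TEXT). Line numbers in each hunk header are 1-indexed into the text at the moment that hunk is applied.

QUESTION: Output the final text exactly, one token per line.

Hunk 1: at line 8 remove [xhs,xwqu] add [rphvn,faabz,utva] -> 15 lines: yuy sma gnjcr mcrm rbpz dxte drixx hzx lhas rphvn faabz utva ilott gmjy zin
Hunk 2: at line 3 remove [mcrm,rbpz] add [wnu,okbb] -> 15 lines: yuy sma gnjcr wnu okbb dxte drixx hzx lhas rphvn faabz utva ilott gmjy zin
Hunk 3: at line 10 remove [faabz] add [fxfn] -> 15 lines: yuy sma gnjcr wnu okbb dxte drixx hzx lhas rphvn fxfn utva ilott gmjy zin
Hunk 4: at line 5 remove [drixx,hzx,lhas] add [jau] -> 13 lines: yuy sma gnjcr wnu okbb dxte jau rphvn fxfn utva ilott gmjy zin
Hunk 5: at line 3 remove [okbb] add [qmzhg,mub] -> 14 lines: yuy sma gnjcr wnu qmzhg mub dxte jau rphvn fxfn utva ilott gmjy zin
Hunk 6: at line 3 remove [qmzhg] add [mbbxz,pphn] -> 15 lines: yuy sma gnjcr wnu mbbxz pphn mub dxte jau rphvn fxfn utva ilott gmjy zin
Hunk 7: at line 1 remove [sma,gnjcr,wnu] add [kkj,ahpfa,amxeg] -> 15 lines: yuy kkj ahpfa amxeg mbbxz pphn mub dxte jau rphvn fxfn utva ilott gmjy zin

Answer: yuy
kkj
ahpfa
amxeg
mbbxz
pphn
mub
dxte
jau
rphvn
fxfn
utva
ilott
gmjy
zin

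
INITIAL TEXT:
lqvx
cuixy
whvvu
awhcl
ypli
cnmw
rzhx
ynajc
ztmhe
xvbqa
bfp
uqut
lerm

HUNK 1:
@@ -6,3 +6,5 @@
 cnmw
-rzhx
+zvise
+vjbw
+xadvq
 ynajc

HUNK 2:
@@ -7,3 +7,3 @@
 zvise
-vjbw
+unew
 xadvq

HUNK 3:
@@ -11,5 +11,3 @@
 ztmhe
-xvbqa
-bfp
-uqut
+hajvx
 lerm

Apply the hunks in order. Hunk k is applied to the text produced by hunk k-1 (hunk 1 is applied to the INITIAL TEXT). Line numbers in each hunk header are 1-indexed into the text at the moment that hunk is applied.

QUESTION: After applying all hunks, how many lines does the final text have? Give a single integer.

Hunk 1: at line 6 remove [rzhx] add [zvise,vjbw,xadvq] -> 15 lines: lqvx cuixy whvvu awhcl ypli cnmw zvise vjbw xadvq ynajc ztmhe xvbqa bfp uqut lerm
Hunk 2: at line 7 remove [vjbw] add [unew] -> 15 lines: lqvx cuixy whvvu awhcl ypli cnmw zvise unew xadvq ynajc ztmhe xvbqa bfp uqut lerm
Hunk 3: at line 11 remove [xvbqa,bfp,uqut] add [hajvx] -> 13 lines: lqvx cuixy whvvu awhcl ypli cnmw zvise unew xadvq ynajc ztmhe hajvx lerm
Final line count: 13

Answer: 13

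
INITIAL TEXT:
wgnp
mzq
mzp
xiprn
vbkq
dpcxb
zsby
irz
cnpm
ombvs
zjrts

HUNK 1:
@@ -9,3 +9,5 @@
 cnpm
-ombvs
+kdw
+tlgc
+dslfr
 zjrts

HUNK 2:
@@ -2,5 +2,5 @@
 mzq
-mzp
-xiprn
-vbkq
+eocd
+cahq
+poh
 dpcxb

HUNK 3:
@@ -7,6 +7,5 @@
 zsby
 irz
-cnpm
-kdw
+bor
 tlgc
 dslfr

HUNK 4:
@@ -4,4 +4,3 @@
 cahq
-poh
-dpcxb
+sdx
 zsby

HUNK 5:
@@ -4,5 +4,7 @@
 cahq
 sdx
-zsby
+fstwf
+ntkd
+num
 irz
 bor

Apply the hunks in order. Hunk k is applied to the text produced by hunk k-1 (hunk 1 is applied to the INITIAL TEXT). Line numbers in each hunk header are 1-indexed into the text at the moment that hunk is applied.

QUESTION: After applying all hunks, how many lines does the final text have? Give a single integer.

Answer: 13

Derivation:
Hunk 1: at line 9 remove [ombvs] add [kdw,tlgc,dslfr] -> 13 lines: wgnp mzq mzp xiprn vbkq dpcxb zsby irz cnpm kdw tlgc dslfr zjrts
Hunk 2: at line 2 remove [mzp,xiprn,vbkq] add [eocd,cahq,poh] -> 13 lines: wgnp mzq eocd cahq poh dpcxb zsby irz cnpm kdw tlgc dslfr zjrts
Hunk 3: at line 7 remove [cnpm,kdw] add [bor] -> 12 lines: wgnp mzq eocd cahq poh dpcxb zsby irz bor tlgc dslfr zjrts
Hunk 4: at line 4 remove [poh,dpcxb] add [sdx] -> 11 lines: wgnp mzq eocd cahq sdx zsby irz bor tlgc dslfr zjrts
Hunk 5: at line 4 remove [zsby] add [fstwf,ntkd,num] -> 13 lines: wgnp mzq eocd cahq sdx fstwf ntkd num irz bor tlgc dslfr zjrts
Final line count: 13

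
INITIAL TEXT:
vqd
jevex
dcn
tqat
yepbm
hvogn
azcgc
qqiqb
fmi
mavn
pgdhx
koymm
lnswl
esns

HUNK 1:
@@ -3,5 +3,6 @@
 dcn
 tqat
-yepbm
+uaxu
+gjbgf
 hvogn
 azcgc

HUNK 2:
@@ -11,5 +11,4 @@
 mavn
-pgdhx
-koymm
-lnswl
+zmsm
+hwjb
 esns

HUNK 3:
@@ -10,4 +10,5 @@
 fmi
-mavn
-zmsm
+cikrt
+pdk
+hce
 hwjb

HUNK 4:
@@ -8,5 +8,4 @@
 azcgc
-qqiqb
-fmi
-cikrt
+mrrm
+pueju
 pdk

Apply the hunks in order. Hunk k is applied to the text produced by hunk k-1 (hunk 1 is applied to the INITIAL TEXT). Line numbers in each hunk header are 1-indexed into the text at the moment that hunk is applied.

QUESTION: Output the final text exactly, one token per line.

Answer: vqd
jevex
dcn
tqat
uaxu
gjbgf
hvogn
azcgc
mrrm
pueju
pdk
hce
hwjb
esns

Derivation:
Hunk 1: at line 3 remove [yepbm] add [uaxu,gjbgf] -> 15 lines: vqd jevex dcn tqat uaxu gjbgf hvogn azcgc qqiqb fmi mavn pgdhx koymm lnswl esns
Hunk 2: at line 11 remove [pgdhx,koymm,lnswl] add [zmsm,hwjb] -> 14 lines: vqd jevex dcn tqat uaxu gjbgf hvogn azcgc qqiqb fmi mavn zmsm hwjb esns
Hunk 3: at line 10 remove [mavn,zmsm] add [cikrt,pdk,hce] -> 15 lines: vqd jevex dcn tqat uaxu gjbgf hvogn azcgc qqiqb fmi cikrt pdk hce hwjb esns
Hunk 4: at line 8 remove [qqiqb,fmi,cikrt] add [mrrm,pueju] -> 14 lines: vqd jevex dcn tqat uaxu gjbgf hvogn azcgc mrrm pueju pdk hce hwjb esns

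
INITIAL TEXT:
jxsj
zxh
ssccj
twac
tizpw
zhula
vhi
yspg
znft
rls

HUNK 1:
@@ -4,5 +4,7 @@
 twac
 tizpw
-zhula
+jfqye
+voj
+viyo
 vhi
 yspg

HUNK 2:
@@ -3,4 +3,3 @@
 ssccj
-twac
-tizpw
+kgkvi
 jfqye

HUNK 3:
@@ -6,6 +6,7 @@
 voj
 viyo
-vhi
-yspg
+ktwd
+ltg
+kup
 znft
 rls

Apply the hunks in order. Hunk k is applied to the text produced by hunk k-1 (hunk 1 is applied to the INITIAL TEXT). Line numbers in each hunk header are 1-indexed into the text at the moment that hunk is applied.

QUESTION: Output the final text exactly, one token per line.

Answer: jxsj
zxh
ssccj
kgkvi
jfqye
voj
viyo
ktwd
ltg
kup
znft
rls

Derivation:
Hunk 1: at line 4 remove [zhula] add [jfqye,voj,viyo] -> 12 lines: jxsj zxh ssccj twac tizpw jfqye voj viyo vhi yspg znft rls
Hunk 2: at line 3 remove [twac,tizpw] add [kgkvi] -> 11 lines: jxsj zxh ssccj kgkvi jfqye voj viyo vhi yspg znft rls
Hunk 3: at line 6 remove [vhi,yspg] add [ktwd,ltg,kup] -> 12 lines: jxsj zxh ssccj kgkvi jfqye voj viyo ktwd ltg kup znft rls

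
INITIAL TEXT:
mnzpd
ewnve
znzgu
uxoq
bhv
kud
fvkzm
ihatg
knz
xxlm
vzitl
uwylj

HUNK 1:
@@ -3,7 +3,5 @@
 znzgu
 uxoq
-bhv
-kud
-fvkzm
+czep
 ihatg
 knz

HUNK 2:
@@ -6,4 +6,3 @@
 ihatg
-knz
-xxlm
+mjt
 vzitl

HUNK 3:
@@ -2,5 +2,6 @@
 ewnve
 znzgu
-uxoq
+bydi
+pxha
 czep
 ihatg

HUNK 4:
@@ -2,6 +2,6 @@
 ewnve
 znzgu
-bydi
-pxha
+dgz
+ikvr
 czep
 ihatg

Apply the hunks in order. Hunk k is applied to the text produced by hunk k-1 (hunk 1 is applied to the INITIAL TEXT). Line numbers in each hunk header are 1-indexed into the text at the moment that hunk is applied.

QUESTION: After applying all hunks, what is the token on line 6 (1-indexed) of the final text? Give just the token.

Hunk 1: at line 3 remove [bhv,kud,fvkzm] add [czep] -> 10 lines: mnzpd ewnve znzgu uxoq czep ihatg knz xxlm vzitl uwylj
Hunk 2: at line 6 remove [knz,xxlm] add [mjt] -> 9 lines: mnzpd ewnve znzgu uxoq czep ihatg mjt vzitl uwylj
Hunk 3: at line 2 remove [uxoq] add [bydi,pxha] -> 10 lines: mnzpd ewnve znzgu bydi pxha czep ihatg mjt vzitl uwylj
Hunk 4: at line 2 remove [bydi,pxha] add [dgz,ikvr] -> 10 lines: mnzpd ewnve znzgu dgz ikvr czep ihatg mjt vzitl uwylj
Final line 6: czep

Answer: czep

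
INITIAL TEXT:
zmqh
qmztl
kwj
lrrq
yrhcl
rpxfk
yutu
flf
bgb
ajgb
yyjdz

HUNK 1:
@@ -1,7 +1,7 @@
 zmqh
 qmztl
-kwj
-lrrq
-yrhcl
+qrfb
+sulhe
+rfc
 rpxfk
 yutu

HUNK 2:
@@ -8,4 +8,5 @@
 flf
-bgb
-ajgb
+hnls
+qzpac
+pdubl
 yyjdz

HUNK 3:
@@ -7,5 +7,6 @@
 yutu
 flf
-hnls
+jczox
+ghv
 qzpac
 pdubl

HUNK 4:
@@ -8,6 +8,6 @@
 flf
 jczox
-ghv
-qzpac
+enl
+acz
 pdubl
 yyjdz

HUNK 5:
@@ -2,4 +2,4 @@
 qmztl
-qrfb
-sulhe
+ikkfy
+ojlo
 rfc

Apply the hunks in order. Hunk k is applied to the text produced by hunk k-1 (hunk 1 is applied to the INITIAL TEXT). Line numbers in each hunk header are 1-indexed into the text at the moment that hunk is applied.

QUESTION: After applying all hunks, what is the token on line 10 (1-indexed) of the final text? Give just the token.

Hunk 1: at line 1 remove [kwj,lrrq,yrhcl] add [qrfb,sulhe,rfc] -> 11 lines: zmqh qmztl qrfb sulhe rfc rpxfk yutu flf bgb ajgb yyjdz
Hunk 2: at line 8 remove [bgb,ajgb] add [hnls,qzpac,pdubl] -> 12 lines: zmqh qmztl qrfb sulhe rfc rpxfk yutu flf hnls qzpac pdubl yyjdz
Hunk 3: at line 7 remove [hnls] add [jczox,ghv] -> 13 lines: zmqh qmztl qrfb sulhe rfc rpxfk yutu flf jczox ghv qzpac pdubl yyjdz
Hunk 4: at line 8 remove [ghv,qzpac] add [enl,acz] -> 13 lines: zmqh qmztl qrfb sulhe rfc rpxfk yutu flf jczox enl acz pdubl yyjdz
Hunk 5: at line 2 remove [qrfb,sulhe] add [ikkfy,ojlo] -> 13 lines: zmqh qmztl ikkfy ojlo rfc rpxfk yutu flf jczox enl acz pdubl yyjdz
Final line 10: enl

Answer: enl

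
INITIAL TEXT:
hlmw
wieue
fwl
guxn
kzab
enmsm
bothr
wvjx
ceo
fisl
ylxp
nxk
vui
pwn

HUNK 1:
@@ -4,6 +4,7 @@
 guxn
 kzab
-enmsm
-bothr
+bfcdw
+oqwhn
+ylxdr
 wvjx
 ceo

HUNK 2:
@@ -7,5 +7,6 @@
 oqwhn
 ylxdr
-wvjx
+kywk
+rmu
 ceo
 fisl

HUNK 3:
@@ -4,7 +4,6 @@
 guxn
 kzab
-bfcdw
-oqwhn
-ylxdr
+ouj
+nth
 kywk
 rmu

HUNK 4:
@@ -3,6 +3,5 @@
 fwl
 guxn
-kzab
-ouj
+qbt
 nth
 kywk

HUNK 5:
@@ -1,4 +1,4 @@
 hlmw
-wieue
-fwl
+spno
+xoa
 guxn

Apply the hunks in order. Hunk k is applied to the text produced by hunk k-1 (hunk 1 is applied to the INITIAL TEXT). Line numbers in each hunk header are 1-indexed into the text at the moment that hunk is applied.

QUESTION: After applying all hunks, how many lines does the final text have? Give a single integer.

Answer: 14

Derivation:
Hunk 1: at line 4 remove [enmsm,bothr] add [bfcdw,oqwhn,ylxdr] -> 15 lines: hlmw wieue fwl guxn kzab bfcdw oqwhn ylxdr wvjx ceo fisl ylxp nxk vui pwn
Hunk 2: at line 7 remove [wvjx] add [kywk,rmu] -> 16 lines: hlmw wieue fwl guxn kzab bfcdw oqwhn ylxdr kywk rmu ceo fisl ylxp nxk vui pwn
Hunk 3: at line 4 remove [bfcdw,oqwhn,ylxdr] add [ouj,nth] -> 15 lines: hlmw wieue fwl guxn kzab ouj nth kywk rmu ceo fisl ylxp nxk vui pwn
Hunk 4: at line 3 remove [kzab,ouj] add [qbt] -> 14 lines: hlmw wieue fwl guxn qbt nth kywk rmu ceo fisl ylxp nxk vui pwn
Hunk 5: at line 1 remove [wieue,fwl] add [spno,xoa] -> 14 lines: hlmw spno xoa guxn qbt nth kywk rmu ceo fisl ylxp nxk vui pwn
Final line count: 14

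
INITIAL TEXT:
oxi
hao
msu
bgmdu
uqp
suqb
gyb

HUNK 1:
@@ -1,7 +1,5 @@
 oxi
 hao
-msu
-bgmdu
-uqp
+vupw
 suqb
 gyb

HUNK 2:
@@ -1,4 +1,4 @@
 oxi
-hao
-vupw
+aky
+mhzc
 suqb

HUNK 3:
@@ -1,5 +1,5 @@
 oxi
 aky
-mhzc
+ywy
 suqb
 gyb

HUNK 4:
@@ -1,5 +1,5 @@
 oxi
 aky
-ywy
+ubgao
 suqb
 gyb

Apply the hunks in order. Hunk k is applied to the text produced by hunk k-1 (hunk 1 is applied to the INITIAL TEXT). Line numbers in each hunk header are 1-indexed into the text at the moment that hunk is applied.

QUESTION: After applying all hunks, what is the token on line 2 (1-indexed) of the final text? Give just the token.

Hunk 1: at line 1 remove [msu,bgmdu,uqp] add [vupw] -> 5 lines: oxi hao vupw suqb gyb
Hunk 2: at line 1 remove [hao,vupw] add [aky,mhzc] -> 5 lines: oxi aky mhzc suqb gyb
Hunk 3: at line 1 remove [mhzc] add [ywy] -> 5 lines: oxi aky ywy suqb gyb
Hunk 4: at line 1 remove [ywy] add [ubgao] -> 5 lines: oxi aky ubgao suqb gyb
Final line 2: aky

Answer: aky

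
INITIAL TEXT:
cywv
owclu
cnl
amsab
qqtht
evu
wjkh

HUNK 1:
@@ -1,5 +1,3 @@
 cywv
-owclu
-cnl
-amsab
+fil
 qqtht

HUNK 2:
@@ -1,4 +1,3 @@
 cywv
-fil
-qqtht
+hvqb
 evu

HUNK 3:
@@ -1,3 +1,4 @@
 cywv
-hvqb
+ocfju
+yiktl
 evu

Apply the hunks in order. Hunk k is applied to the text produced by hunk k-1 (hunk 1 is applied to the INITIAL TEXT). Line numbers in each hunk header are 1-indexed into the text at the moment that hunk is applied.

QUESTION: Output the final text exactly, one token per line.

Answer: cywv
ocfju
yiktl
evu
wjkh

Derivation:
Hunk 1: at line 1 remove [owclu,cnl,amsab] add [fil] -> 5 lines: cywv fil qqtht evu wjkh
Hunk 2: at line 1 remove [fil,qqtht] add [hvqb] -> 4 lines: cywv hvqb evu wjkh
Hunk 3: at line 1 remove [hvqb] add [ocfju,yiktl] -> 5 lines: cywv ocfju yiktl evu wjkh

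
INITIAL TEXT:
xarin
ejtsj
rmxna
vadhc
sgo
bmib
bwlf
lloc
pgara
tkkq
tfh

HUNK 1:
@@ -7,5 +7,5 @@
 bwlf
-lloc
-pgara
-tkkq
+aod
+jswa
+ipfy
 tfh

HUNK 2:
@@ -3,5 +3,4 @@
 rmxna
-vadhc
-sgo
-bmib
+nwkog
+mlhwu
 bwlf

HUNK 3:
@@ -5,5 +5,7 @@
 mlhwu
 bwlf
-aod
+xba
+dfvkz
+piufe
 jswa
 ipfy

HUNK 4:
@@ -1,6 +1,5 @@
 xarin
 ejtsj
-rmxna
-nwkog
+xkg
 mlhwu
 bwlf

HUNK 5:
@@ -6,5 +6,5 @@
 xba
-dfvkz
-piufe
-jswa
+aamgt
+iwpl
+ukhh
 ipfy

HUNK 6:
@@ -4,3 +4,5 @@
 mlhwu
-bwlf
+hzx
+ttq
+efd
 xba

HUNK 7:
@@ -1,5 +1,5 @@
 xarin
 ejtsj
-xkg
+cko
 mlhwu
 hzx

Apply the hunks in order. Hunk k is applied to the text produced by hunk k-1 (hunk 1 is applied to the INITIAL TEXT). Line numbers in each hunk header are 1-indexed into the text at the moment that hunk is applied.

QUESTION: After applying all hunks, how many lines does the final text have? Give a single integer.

Hunk 1: at line 7 remove [lloc,pgara,tkkq] add [aod,jswa,ipfy] -> 11 lines: xarin ejtsj rmxna vadhc sgo bmib bwlf aod jswa ipfy tfh
Hunk 2: at line 3 remove [vadhc,sgo,bmib] add [nwkog,mlhwu] -> 10 lines: xarin ejtsj rmxna nwkog mlhwu bwlf aod jswa ipfy tfh
Hunk 3: at line 5 remove [aod] add [xba,dfvkz,piufe] -> 12 lines: xarin ejtsj rmxna nwkog mlhwu bwlf xba dfvkz piufe jswa ipfy tfh
Hunk 4: at line 1 remove [rmxna,nwkog] add [xkg] -> 11 lines: xarin ejtsj xkg mlhwu bwlf xba dfvkz piufe jswa ipfy tfh
Hunk 5: at line 6 remove [dfvkz,piufe,jswa] add [aamgt,iwpl,ukhh] -> 11 lines: xarin ejtsj xkg mlhwu bwlf xba aamgt iwpl ukhh ipfy tfh
Hunk 6: at line 4 remove [bwlf] add [hzx,ttq,efd] -> 13 lines: xarin ejtsj xkg mlhwu hzx ttq efd xba aamgt iwpl ukhh ipfy tfh
Hunk 7: at line 1 remove [xkg] add [cko] -> 13 lines: xarin ejtsj cko mlhwu hzx ttq efd xba aamgt iwpl ukhh ipfy tfh
Final line count: 13

Answer: 13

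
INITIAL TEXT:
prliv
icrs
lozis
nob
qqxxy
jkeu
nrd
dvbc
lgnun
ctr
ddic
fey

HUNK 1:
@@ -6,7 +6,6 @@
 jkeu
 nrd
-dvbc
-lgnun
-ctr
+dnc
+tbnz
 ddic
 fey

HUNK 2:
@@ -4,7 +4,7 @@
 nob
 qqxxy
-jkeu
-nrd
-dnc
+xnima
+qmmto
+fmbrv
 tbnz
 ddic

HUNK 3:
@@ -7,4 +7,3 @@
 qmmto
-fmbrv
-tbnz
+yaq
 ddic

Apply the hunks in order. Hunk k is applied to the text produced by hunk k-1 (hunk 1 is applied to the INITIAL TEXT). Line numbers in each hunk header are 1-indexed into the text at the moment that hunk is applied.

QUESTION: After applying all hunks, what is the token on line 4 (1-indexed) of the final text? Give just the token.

Hunk 1: at line 6 remove [dvbc,lgnun,ctr] add [dnc,tbnz] -> 11 lines: prliv icrs lozis nob qqxxy jkeu nrd dnc tbnz ddic fey
Hunk 2: at line 4 remove [jkeu,nrd,dnc] add [xnima,qmmto,fmbrv] -> 11 lines: prliv icrs lozis nob qqxxy xnima qmmto fmbrv tbnz ddic fey
Hunk 3: at line 7 remove [fmbrv,tbnz] add [yaq] -> 10 lines: prliv icrs lozis nob qqxxy xnima qmmto yaq ddic fey
Final line 4: nob

Answer: nob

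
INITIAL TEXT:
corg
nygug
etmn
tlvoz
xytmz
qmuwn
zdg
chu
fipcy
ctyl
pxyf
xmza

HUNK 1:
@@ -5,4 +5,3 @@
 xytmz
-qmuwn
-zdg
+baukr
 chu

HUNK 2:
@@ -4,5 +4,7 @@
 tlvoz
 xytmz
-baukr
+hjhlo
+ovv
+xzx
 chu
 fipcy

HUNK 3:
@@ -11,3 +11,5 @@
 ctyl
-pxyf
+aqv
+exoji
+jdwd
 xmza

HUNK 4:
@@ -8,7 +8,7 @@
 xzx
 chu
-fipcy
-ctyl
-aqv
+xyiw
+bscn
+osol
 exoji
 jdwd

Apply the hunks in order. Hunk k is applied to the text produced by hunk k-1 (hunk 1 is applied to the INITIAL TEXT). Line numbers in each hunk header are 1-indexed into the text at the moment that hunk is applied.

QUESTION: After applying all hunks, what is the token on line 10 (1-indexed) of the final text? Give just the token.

Hunk 1: at line 5 remove [qmuwn,zdg] add [baukr] -> 11 lines: corg nygug etmn tlvoz xytmz baukr chu fipcy ctyl pxyf xmza
Hunk 2: at line 4 remove [baukr] add [hjhlo,ovv,xzx] -> 13 lines: corg nygug etmn tlvoz xytmz hjhlo ovv xzx chu fipcy ctyl pxyf xmza
Hunk 3: at line 11 remove [pxyf] add [aqv,exoji,jdwd] -> 15 lines: corg nygug etmn tlvoz xytmz hjhlo ovv xzx chu fipcy ctyl aqv exoji jdwd xmza
Hunk 4: at line 8 remove [fipcy,ctyl,aqv] add [xyiw,bscn,osol] -> 15 lines: corg nygug etmn tlvoz xytmz hjhlo ovv xzx chu xyiw bscn osol exoji jdwd xmza
Final line 10: xyiw

Answer: xyiw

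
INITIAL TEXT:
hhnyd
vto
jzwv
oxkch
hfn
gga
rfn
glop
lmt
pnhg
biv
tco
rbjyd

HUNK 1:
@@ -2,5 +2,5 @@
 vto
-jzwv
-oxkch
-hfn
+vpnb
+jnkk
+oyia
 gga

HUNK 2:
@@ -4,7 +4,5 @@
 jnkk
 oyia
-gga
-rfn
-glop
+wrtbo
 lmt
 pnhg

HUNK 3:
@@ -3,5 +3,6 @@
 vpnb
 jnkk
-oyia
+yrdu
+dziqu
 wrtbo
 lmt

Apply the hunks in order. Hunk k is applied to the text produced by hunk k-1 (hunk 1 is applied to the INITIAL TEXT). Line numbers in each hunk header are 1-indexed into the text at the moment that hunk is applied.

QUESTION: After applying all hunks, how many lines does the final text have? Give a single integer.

Answer: 12

Derivation:
Hunk 1: at line 2 remove [jzwv,oxkch,hfn] add [vpnb,jnkk,oyia] -> 13 lines: hhnyd vto vpnb jnkk oyia gga rfn glop lmt pnhg biv tco rbjyd
Hunk 2: at line 4 remove [gga,rfn,glop] add [wrtbo] -> 11 lines: hhnyd vto vpnb jnkk oyia wrtbo lmt pnhg biv tco rbjyd
Hunk 3: at line 3 remove [oyia] add [yrdu,dziqu] -> 12 lines: hhnyd vto vpnb jnkk yrdu dziqu wrtbo lmt pnhg biv tco rbjyd
Final line count: 12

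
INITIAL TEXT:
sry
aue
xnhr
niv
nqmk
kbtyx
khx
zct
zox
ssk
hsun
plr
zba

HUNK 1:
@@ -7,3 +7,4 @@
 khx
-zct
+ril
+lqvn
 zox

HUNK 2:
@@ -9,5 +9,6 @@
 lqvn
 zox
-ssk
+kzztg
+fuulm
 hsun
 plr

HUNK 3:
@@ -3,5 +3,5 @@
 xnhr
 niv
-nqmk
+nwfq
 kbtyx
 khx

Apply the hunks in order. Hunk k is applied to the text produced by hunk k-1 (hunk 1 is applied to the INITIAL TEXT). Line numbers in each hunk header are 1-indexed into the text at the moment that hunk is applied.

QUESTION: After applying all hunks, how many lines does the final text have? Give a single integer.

Answer: 15

Derivation:
Hunk 1: at line 7 remove [zct] add [ril,lqvn] -> 14 lines: sry aue xnhr niv nqmk kbtyx khx ril lqvn zox ssk hsun plr zba
Hunk 2: at line 9 remove [ssk] add [kzztg,fuulm] -> 15 lines: sry aue xnhr niv nqmk kbtyx khx ril lqvn zox kzztg fuulm hsun plr zba
Hunk 3: at line 3 remove [nqmk] add [nwfq] -> 15 lines: sry aue xnhr niv nwfq kbtyx khx ril lqvn zox kzztg fuulm hsun plr zba
Final line count: 15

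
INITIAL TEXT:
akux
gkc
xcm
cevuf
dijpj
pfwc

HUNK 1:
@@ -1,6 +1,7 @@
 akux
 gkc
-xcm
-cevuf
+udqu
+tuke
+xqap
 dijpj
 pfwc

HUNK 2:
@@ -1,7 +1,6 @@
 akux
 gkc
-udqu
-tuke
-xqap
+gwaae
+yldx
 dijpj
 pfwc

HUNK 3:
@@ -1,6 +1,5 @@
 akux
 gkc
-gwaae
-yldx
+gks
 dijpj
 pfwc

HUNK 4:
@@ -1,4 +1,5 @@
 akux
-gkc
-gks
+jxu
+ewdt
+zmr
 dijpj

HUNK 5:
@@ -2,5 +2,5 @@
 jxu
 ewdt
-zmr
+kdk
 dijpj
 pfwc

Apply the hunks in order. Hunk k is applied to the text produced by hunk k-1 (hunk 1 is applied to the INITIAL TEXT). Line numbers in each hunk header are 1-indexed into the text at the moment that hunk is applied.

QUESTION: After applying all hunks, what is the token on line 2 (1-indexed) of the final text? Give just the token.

Answer: jxu

Derivation:
Hunk 1: at line 1 remove [xcm,cevuf] add [udqu,tuke,xqap] -> 7 lines: akux gkc udqu tuke xqap dijpj pfwc
Hunk 2: at line 1 remove [udqu,tuke,xqap] add [gwaae,yldx] -> 6 lines: akux gkc gwaae yldx dijpj pfwc
Hunk 3: at line 1 remove [gwaae,yldx] add [gks] -> 5 lines: akux gkc gks dijpj pfwc
Hunk 4: at line 1 remove [gkc,gks] add [jxu,ewdt,zmr] -> 6 lines: akux jxu ewdt zmr dijpj pfwc
Hunk 5: at line 2 remove [zmr] add [kdk] -> 6 lines: akux jxu ewdt kdk dijpj pfwc
Final line 2: jxu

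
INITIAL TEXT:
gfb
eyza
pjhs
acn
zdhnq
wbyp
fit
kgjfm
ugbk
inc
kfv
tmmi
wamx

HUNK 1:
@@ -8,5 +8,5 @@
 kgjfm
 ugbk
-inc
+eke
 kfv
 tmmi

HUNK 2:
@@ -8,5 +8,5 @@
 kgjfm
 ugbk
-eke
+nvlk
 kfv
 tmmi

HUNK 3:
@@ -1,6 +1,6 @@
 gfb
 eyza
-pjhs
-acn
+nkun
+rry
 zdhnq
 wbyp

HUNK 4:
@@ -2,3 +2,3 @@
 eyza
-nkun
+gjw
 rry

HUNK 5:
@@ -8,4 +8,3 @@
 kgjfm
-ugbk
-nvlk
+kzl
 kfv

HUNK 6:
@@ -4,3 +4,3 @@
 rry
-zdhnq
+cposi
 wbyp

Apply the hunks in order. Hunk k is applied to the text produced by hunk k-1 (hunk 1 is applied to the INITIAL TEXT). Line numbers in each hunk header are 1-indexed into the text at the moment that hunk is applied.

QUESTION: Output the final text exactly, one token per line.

Hunk 1: at line 8 remove [inc] add [eke] -> 13 lines: gfb eyza pjhs acn zdhnq wbyp fit kgjfm ugbk eke kfv tmmi wamx
Hunk 2: at line 8 remove [eke] add [nvlk] -> 13 lines: gfb eyza pjhs acn zdhnq wbyp fit kgjfm ugbk nvlk kfv tmmi wamx
Hunk 3: at line 1 remove [pjhs,acn] add [nkun,rry] -> 13 lines: gfb eyza nkun rry zdhnq wbyp fit kgjfm ugbk nvlk kfv tmmi wamx
Hunk 4: at line 2 remove [nkun] add [gjw] -> 13 lines: gfb eyza gjw rry zdhnq wbyp fit kgjfm ugbk nvlk kfv tmmi wamx
Hunk 5: at line 8 remove [ugbk,nvlk] add [kzl] -> 12 lines: gfb eyza gjw rry zdhnq wbyp fit kgjfm kzl kfv tmmi wamx
Hunk 6: at line 4 remove [zdhnq] add [cposi] -> 12 lines: gfb eyza gjw rry cposi wbyp fit kgjfm kzl kfv tmmi wamx

Answer: gfb
eyza
gjw
rry
cposi
wbyp
fit
kgjfm
kzl
kfv
tmmi
wamx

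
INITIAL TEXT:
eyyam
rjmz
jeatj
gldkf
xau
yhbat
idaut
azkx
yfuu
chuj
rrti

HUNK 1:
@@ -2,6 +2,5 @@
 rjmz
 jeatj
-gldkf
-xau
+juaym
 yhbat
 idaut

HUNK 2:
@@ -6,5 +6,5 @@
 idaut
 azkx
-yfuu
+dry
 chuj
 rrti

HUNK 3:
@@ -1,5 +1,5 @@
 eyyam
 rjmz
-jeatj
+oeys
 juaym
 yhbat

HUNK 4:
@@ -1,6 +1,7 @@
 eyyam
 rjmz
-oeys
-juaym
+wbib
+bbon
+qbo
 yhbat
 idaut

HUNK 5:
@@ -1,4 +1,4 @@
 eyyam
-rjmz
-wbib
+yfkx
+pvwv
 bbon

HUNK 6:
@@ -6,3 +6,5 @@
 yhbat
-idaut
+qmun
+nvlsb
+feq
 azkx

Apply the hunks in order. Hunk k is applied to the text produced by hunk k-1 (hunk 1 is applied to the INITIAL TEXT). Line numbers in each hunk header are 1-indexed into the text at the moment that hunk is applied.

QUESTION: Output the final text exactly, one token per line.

Hunk 1: at line 2 remove [gldkf,xau] add [juaym] -> 10 lines: eyyam rjmz jeatj juaym yhbat idaut azkx yfuu chuj rrti
Hunk 2: at line 6 remove [yfuu] add [dry] -> 10 lines: eyyam rjmz jeatj juaym yhbat idaut azkx dry chuj rrti
Hunk 3: at line 1 remove [jeatj] add [oeys] -> 10 lines: eyyam rjmz oeys juaym yhbat idaut azkx dry chuj rrti
Hunk 4: at line 1 remove [oeys,juaym] add [wbib,bbon,qbo] -> 11 lines: eyyam rjmz wbib bbon qbo yhbat idaut azkx dry chuj rrti
Hunk 5: at line 1 remove [rjmz,wbib] add [yfkx,pvwv] -> 11 lines: eyyam yfkx pvwv bbon qbo yhbat idaut azkx dry chuj rrti
Hunk 6: at line 6 remove [idaut] add [qmun,nvlsb,feq] -> 13 lines: eyyam yfkx pvwv bbon qbo yhbat qmun nvlsb feq azkx dry chuj rrti

Answer: eyyam
yfkx
pvwv
bbon
qbo
yhbat
qmun
nvlsb
feq
azkx
dry
chuj
rrti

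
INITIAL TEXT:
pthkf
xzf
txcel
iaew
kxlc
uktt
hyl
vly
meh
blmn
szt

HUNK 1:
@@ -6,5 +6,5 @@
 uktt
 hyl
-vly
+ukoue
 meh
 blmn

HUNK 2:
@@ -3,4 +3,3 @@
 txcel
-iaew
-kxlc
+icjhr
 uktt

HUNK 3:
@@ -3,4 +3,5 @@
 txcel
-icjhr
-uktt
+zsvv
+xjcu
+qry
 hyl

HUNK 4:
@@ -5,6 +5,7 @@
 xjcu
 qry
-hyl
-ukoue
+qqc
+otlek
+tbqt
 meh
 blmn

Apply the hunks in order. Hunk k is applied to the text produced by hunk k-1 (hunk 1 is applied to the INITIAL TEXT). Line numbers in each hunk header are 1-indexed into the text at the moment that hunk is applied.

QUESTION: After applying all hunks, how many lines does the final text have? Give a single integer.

Answer: 12

Derivation:
Hunk 1: at line 6 remove [vly] add [ukoue] -> 11 lines: pthkf xzf txcel iaew kxlc uktt hyl ukoue meh blmn szt
Hunk 2: at line 3 remove [iaew,kxlc] add [icjhr] -> 10 lines: pthkf xzf txcel icjhr uktt hyl ukoue meh blmn szt
Hunk 3: at line 3 remove [icjhr,uktt] add [zsvv,xjcu,qry] -> 11 lines: pthkf xzf txcel zsvv xjcu qry hyl ukoue meh blmn szt
Hunk 4: at line 5 remove [hyl,ukoue] add [qqc,otlek,tbqt] -> 12 lines: pthkf xzf txcel zsvv xjcu qry qqc otlek tbqt meh blmn szt
Final line count: 12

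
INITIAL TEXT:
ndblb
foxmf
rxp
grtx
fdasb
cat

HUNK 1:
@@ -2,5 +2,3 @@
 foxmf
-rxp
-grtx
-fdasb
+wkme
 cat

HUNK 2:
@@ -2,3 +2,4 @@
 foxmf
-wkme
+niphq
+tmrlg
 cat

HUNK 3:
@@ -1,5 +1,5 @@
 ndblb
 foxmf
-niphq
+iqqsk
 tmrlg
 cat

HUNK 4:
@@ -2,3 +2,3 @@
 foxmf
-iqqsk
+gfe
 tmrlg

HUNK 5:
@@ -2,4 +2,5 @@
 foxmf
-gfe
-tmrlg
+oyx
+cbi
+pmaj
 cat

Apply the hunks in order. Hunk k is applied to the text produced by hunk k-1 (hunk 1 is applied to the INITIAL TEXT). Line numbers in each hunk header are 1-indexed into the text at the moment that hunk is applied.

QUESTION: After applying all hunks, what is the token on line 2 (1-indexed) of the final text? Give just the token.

Hunk 1: at line 2 remove [rxp,grtx,fdasb] add [wkme] -> 4 lines: ndblb foxmf wkme cat
Hunk 2: at line 2 remove [wkme] add [niphq,tmrlg] -> 5 lines: ndblb foxmf niphq tmrlg cat
Hunk 3: at line 1 remove [niphq] add [iqqsk] -> 5 lines: ndblb foxmf iqqsk tmrlg cat
Hunk 4: at line 2 remove [iqqsk] add [gfe] -> 5 lines: ndblb foxmf gfe tmrlg cat
Hunk 5: at line 2 remove [gfe,tmrlg] add [oyx,cbi,pmaj] -> 6 lines: ndblb foxmf oyx cbi pmaj cat
Final line 2: foxmf

Answer: foxmf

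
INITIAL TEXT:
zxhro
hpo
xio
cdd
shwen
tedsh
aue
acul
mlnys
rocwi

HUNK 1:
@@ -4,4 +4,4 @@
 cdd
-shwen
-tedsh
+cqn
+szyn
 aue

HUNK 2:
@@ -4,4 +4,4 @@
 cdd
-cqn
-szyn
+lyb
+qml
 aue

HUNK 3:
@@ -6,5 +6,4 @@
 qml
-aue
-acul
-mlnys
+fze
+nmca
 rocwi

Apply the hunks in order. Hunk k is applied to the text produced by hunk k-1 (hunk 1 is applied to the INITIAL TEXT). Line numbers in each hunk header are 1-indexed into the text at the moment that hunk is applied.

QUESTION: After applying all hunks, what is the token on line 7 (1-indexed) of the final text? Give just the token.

Hunk 1: at line 4 remove [shwen,tedsh] add [cqn,szyn] -> 10 lines: zxhro hpo xio cdd cqn szyn aue acul mlnys rocwi
Hunk 2: at line 4 remove [cqn,szyn] add [lyb,qml] -> 10 lines: zxhro hpo xio cdd lyb qml aue acul mlnys rocwi
Hunk 3: at line 6 remove [aue,acul,mlnys] add [fze,nmca] -> 9 lines: zxhro hpo xio cdd lyb qml fze nmca rocwi
Final line 7: fze

Answer: fze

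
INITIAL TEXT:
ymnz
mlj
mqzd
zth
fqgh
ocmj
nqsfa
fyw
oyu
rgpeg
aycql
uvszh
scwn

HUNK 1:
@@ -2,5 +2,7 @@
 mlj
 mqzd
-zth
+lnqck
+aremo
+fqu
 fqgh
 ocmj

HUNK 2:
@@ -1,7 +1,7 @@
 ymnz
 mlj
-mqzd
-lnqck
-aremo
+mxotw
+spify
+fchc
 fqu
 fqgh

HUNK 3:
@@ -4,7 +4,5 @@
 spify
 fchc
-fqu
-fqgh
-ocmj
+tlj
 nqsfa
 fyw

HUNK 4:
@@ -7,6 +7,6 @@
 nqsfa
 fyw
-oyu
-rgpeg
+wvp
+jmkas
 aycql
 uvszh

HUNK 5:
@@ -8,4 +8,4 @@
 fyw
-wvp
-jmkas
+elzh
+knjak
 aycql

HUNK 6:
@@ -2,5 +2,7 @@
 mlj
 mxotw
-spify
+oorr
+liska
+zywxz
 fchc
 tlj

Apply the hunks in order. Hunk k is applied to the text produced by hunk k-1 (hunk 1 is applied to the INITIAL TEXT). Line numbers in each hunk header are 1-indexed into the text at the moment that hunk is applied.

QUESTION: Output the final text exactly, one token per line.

Hunk 1: at line 2 remove [zth] add [lnqck,aremo,fqu] -> 15 lines: ymnz mlj mqzd lnqck aremo fqu fqgh ocmj nqsfa fyw oyu rgpeg aycql uvszh scwn
Hunk 2: at line 1 remove [mqzd,lnqck,aremo] add [mxotw,spify,fchc] -> 15 lines: ymnz mlj mxotw spify fchc fqu fqgh ocmj nqsfa fyw oyu rgpeg aycql uvszh scwn
Hunk 3: at line 4 remove [fqu,fqgh,ocmj] add [tlj] -> 13 lines: ymnz mlj mxotw spify fchc tlj nqsfa fyw oyu rgpeg aycql uvszh scwn
Hunk 4: at line 7 remove [oyu,rgpeg] add [wvp,jmkas] -> 13 lines: ymnz mlj mxotw spify fchc tlj nqsfa fyw wvp jmkas aycql uvszh scwn
Hunk 5: at line 8 remove [wvp,jmkas] add [elzh,knjak] -> 13 lines: ymnz mlj mxotw spify fchc tlj nqsfa fyw elzh knjak aycql uvszh scwn
Hunk 6: at line 2 remove [spify] add [oorr,liska,zywxz] -> 15 lines: ymnz mlj mxotw oorr liska zywxz fchc tlj nqsfa fyw elzh knjak aycql uvszh scwn

Answer: ymnz
mlj
mxotw
oorr
liska
zywxz
fchc
tlj
nqsfa
fyw
elzh
knjak
aycql
uvszh
scwn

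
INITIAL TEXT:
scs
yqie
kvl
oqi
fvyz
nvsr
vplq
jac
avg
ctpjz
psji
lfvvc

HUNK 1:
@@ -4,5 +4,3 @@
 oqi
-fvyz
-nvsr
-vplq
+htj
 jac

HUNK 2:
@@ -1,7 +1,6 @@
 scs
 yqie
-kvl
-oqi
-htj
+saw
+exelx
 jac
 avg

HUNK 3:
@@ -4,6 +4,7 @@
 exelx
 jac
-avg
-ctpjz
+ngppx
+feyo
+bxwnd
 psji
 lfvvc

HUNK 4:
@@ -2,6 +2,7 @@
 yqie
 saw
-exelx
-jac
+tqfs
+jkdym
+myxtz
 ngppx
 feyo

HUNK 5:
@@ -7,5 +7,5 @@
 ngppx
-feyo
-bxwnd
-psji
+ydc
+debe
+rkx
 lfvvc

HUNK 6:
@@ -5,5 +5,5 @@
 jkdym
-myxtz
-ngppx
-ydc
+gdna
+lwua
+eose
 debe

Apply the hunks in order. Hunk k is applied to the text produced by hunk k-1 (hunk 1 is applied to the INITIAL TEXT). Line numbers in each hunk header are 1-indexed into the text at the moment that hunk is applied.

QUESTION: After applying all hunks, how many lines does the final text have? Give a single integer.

Hunk 1: at line 4 remove [fvyz,nvsr,vplq] add [htj] -> 10 lines: scs yqie kvl oqi htj jac avg ctpjz psji lfvvc
Hunk 2: at line 1 remove [kvl,oqi,htj] add [saw,exelx] -> 9 lines: scs yqie saw exelx jac avg ctpjz psji lfvvc
Hunk 3: at line 4 remove [avg,ctpjz] add [ngppx,feyo,bxwnd] -> 10 lines: scs yqie saw exelx jac ngppx feyo bxwnd psji lfvvc
Hunk 4: at line 2 remove [exelx,jac] add [tqfs,jkdym,myxtz] -> 11 lines: scs yqie saw tqfs jkdym myxtz ngppx feyo bxwnd psji lfvvc
Hunk 5: at line 7 remove [feyo,bxwnd,psji] add [ydc,debe,rkx] -> 11 lines: scs yqie saw tqfs jkdym myxtz ngppx ydc debe rkx lfvvc
Hunk 6: at line 5 remove [myxtz,ngppx,ydc] add [gdna,lwua,eose] -> 11 lines: scs yqie saw tqfs jkdym gdna lwua eose debe rkx lfvvc
Final line count: 11

Answer: 11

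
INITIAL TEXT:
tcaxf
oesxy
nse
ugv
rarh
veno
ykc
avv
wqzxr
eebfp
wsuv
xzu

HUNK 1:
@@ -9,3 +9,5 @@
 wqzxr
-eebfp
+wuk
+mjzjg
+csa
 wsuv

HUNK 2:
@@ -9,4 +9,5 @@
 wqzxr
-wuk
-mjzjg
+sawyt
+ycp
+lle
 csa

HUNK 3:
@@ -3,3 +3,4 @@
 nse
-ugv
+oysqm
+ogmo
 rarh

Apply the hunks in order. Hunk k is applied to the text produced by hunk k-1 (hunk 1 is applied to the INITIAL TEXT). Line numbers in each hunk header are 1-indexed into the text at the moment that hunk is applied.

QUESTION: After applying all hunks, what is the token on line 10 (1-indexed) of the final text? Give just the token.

Hunk 1: at line 9 remove [eebfp] add [wuk,mjzjg,csa] -> 14 lines: tcaxf oesxy nse ugv rarh veno ykc avv wqzxr wuk mjzjg csa wsuv xzu
Hunk 2: at line 9 remove [wuk,mjzjg] add [sawyt,ycp,lle] -> 15 lines: tcaxf oesxy nse ugv rarh veno ykc avv wqzxr sawyt ycp lle csa wsuv xzu
Hunk 3: at line 3 remove [ugv] add [oysqm,ogmo] -> 16 lines: tcaxf oesxy nse oysqm ogmo rarh veno ykc avv wqzxr sawyt ycp lle csa wsuv xzu
Final line 10: wqzxr

Answer: wqzxr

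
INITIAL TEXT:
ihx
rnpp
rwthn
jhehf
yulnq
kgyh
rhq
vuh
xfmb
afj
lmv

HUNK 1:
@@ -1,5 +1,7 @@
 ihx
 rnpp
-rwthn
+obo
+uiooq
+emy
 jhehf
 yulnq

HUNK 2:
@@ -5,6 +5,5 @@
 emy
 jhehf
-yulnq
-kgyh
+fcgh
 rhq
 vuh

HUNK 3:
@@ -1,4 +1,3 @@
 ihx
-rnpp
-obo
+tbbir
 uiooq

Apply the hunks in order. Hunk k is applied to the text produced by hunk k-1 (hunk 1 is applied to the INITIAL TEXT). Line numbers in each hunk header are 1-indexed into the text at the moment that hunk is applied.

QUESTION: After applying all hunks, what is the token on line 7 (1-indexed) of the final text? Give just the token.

Answer: rhq

Derivation:
Hunk 1: at line 1 remove [rwthn] add [obo,uiooq,emy] -> 13 lines: ihx rnpp obo uiooq emy jhehf yulnq kgyh rhq vuh xfmb afj lmv
Hunk 2: at line 5 remove [yulnq,kgyh] add [fcgh] -> 12 lines: ihx rnpp obo uiooq emy jhehf fcgh rhq vuh xfmb afj lmv
Hunk 3: at line 1 remove [rnpp,obo] add [tbbir] -> 11 lines: ihx tbbir uiooq emy jhehf fcgh rhq vuh xfmb afj lmv
Final line 7: rhq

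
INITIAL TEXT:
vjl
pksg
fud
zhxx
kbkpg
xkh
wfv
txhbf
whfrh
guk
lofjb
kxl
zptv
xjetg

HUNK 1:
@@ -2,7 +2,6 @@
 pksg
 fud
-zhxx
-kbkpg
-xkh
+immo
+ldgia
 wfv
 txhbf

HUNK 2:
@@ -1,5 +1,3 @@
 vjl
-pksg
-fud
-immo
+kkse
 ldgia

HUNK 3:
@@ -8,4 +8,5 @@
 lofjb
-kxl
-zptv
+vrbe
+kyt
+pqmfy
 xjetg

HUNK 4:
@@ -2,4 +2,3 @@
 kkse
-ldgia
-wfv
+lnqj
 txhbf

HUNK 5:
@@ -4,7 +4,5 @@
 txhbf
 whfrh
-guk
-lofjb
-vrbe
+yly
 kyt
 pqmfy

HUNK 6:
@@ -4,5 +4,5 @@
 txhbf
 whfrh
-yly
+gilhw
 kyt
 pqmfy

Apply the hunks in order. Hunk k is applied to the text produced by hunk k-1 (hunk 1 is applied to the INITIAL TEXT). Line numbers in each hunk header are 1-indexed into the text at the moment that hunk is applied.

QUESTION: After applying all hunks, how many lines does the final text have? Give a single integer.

Answer: 9

Derivation:
Hunk 1: at line 2 remove [zhxx,kbkpg,xkh] add [immo,ldgia] -> 13 lines: vjl pksg fud immo ldgia wfv txhbf whfrh guk lofjb kxl zptv xjetg
Hunk 2: at line 1 remove [pksg,fud,immo] add [kkse] -> 11 lines: vjl kkse ldgia wfv txhbf whfrh guk lofjb kxl zptv xjetg
Hunk 3: at line 8 remove [kxl,zptv] add [vrbe,kyt,pqmfy] -> 12 lines: vjl kkse ldgia wfv txhbf whfrh guk lofjb vrbe kyt pqmfy xjetg
Hunk 4: at line 2 remove [ldgia,wfv] add [lnqj] -> 11 lines: vjl kkse lnqj txhbf whfrh guk lofjb vrbe kyt pqmfy xjetg
Hunk 5: at line 4 remove [guk,lofjb,vrbe] add [yly] -> 9 lines: vjl kkse lnqj txhbf whfrh yly kyt pqmfy xjetg
Hunk 6: at line 4 remove [yly] add [gilhw] -> 9 lines: vjl kkse lnqj txhbf whfrh gilhw kyt pqmfy xjetg
Final line count: 9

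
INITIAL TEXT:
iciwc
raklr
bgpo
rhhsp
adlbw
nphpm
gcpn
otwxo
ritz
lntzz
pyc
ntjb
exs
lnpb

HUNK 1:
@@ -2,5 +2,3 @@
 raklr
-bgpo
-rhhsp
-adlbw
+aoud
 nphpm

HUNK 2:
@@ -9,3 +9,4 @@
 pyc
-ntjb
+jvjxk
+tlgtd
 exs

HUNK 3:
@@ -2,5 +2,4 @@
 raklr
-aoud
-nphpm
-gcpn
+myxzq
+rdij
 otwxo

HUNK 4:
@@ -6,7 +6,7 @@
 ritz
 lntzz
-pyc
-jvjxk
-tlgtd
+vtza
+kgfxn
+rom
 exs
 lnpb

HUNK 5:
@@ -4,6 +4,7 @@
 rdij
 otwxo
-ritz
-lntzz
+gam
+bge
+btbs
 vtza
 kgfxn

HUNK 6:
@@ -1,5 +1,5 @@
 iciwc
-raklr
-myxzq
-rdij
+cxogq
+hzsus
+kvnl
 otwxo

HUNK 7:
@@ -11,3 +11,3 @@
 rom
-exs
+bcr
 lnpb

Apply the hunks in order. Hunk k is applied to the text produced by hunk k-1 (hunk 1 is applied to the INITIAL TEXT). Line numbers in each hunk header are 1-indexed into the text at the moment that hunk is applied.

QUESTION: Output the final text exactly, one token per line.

Hunk 1: at line 2 remove [bgpo,rhhsp,adlbw] add [aoud] -> 12 lines: iciwc raklr aoud nphpm gcpn otwxo ritz lntzz pyc ntjb exs lnpb
Hunk 2: at line 9 remove [ntjb] add [jvjxk,tlgtd] -> 13 lines: iciwc raklr aoud nphpm gcpn otwxo ritz lntzz pyc jvjxk tlgtd exs lnpb
Hunk 3: at line 2 remove [aoud,nphpm,gcpn] add [myxzq,rdij] -> 12 lines: iciwc raklr myxzq rdij otwxo ritz lntzz pyc jvjxk tlgtd exs lnpb
Hunk 4: at line 6 remove [pyc,jvjxk,tlgtd] add [vtza,kgfxn,rom] -> 12 lines: iciwc raklr myxzq rdij otwxo ritz lntzz vtza kgfxn rom exs lnpb
Hunk 5: at line 4 remove [ritz,lntzz] add [gam,bge,btbs] -> 13 lines: iciwc raklr myxzq rdij otwxo gam bge btbs vtza kgfxn rom exs lnpb
Hunk 6: at line 1 remove [raklr,myxzq,rdij] add [cxogq,hzsus,kvnl] -> 13 lines: iciwc cxogq hzsus kvnl otwxo gam bge btbs vtza kgfxn rom exs lnpb
Hunk 7: at line 11 remove [exs] add [bcr] -> 13 lines: iciwc cxogq hzsus kvnl otwxo gam bge btbs vtza kgfxn rom bcr lnpb

Answer: iciwc
cxogq
hzsus
kvnl
otwxo
gam
bge
btbs
vtza
kgfxn
rom
bcr
lnpb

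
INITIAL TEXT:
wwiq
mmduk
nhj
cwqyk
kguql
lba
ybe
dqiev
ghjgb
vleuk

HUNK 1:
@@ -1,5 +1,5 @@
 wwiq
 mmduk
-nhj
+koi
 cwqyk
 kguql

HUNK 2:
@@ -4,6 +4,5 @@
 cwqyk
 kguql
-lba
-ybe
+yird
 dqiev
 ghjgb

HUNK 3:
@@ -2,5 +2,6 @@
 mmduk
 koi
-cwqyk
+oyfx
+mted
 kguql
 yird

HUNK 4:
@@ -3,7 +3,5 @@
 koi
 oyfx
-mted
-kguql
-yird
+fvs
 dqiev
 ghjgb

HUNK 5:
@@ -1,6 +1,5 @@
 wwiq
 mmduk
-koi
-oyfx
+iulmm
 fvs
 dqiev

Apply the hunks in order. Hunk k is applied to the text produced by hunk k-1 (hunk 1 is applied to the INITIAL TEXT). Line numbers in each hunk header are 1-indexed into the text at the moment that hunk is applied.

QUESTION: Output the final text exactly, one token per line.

Answer: wwiq
mmduk
iulmm
fvs
dqiev
ghjgb
vleuk

Derivation:
Hunk 1: at line 1 remove [nhj] add [koi] -> 10 lines: wwiq mmduk koi cwqyk kguql lba ybe dqiev ghjgb vleuk
Hunk 2: at line 4 remove [lba,ybe] add [yird] -> 9 lines: wwiq mmduk koi cwqyk kguql yird dqiev ghjgb vleuk
Hunk 3: at line 2 remove [cwqyk] add [oyfx,mted] -> 10 lines: wwiq mmduk koi oyfx mted kguql yird dqiev ghjgb vleuk
Hunk 4: at line 3 remove [mted,kguql,yird] add [fvs] -> 8 lines: wwiq mmduk koi oyfx fvs dqiev ghjgb vleuk
Hunk 5: at line 1 remove [koi,oyfx] add [iulmm] -> 7 lines: wwiq mmduk iulmm fvs dqiev ghjgb vleuk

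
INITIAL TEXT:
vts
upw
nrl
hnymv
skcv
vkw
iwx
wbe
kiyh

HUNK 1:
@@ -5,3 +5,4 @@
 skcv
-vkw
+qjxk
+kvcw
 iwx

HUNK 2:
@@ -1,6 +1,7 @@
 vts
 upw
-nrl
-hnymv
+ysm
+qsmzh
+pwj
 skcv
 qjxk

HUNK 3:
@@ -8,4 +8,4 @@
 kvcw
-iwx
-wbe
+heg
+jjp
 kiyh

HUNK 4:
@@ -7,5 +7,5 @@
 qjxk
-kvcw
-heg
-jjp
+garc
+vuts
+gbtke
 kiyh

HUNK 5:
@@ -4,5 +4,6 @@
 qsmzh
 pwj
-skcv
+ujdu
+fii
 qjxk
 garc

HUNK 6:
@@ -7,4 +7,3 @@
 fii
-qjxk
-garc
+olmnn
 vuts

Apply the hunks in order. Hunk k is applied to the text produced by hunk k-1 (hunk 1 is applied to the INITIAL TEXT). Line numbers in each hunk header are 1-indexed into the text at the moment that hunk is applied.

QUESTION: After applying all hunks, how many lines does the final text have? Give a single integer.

Hunk 1: at line 5 remove [vkw] add [qjxk,kvcw] -> 10 lines: vts upw nrl hnymv skcv qjxk kvcw iwx wbe kiyh
Hunk 2: at line 1 remove [nrl,hnymv] add [ysm,qsmzh,pwj] -> 11 lines: vts upw ysm qsmzh pwj skcv qjxk kvcw iwx wbe kiyh
Hunk 3: at line 8 remove [iwx,wbe] add [heg,jjp] -> 11 lines: vts upw ysm qsmzh pwj skcv qjxk kvcw heg jjp kiyh
Hunk 4: at line 7 remove [kvcw,heg,jjp] add [garc,vuts,gbtke] -> 11 lines: vts upw ysm qsmzh pwj skcv qjxk garc vuts gbtke kiyh
Hunk 5: at line 4 remove [skcv] add [ujdu,fii] -> 12 lines: vts upw ysm qsmzh pwj ujdu fii qjxk garc vuts gbtke kiyh
Hunk 6: at line 7 remove [qjxk,garc] add [olmnn] -> 11 lines: vts upw ysm qsmzh pwj ujdu fii olmnn vuts gbtke kiyh
Final line count: 11

Answer: 11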